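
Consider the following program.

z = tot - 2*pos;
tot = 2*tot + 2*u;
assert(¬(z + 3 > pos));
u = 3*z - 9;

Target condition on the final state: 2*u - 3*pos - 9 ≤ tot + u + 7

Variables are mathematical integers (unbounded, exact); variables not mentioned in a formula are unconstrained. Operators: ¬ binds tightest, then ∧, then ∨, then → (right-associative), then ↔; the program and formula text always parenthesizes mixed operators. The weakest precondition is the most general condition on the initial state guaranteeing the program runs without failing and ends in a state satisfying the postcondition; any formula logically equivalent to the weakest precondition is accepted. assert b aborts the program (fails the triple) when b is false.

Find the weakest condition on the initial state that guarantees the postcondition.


Working backward. After the program, the postcondition 2*u - 3*pos - 9 ≤ tot + u + 7 must hold; in canonical form it is u ≤ 3*pos + tot + 16.
Before u := 3*z - 9: 3*z ≤ 3*pos + tot + 25
Before assert ¬(z + 3 > pos): (¬(z > pos - 3)) ∧ 3*z ≤ 3*pos + tot + 25
Before tot := 2*tot + 2*u: (¬(z > pos - 3)) ∧ 3*z ≤ 3*pos + 2*tot + 2*u + 25
Before z := tot - 2*pos: (¬(tot > 3*pos - 3)) ∧ tot ≤ 9*pos + 2*u + 25
Answer: WP = (¬(tot > 3*pos - 3)) ∧ tot ≤ 9*pos + 2*u + 25


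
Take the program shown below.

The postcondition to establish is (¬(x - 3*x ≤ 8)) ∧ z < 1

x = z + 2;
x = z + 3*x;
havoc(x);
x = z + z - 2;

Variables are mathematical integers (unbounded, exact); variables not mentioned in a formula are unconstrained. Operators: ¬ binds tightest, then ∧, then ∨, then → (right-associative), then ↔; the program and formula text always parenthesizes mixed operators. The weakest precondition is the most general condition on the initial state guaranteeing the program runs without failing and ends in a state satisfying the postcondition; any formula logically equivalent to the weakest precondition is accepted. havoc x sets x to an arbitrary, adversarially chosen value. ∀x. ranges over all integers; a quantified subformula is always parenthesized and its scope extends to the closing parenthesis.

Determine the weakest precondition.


Working backward. After the program, the postcondition (¬(x - 3*x ≤ 8)) ∧ z < 1 must hold; in canonical form it is (¬(2*x ≥ -8)) ∧ z < 1.
Before x := z + z - 2: (¬(4*z ≥ -4)) ∧ z < 1
Before havoc x: (¬(4*z ≥ -4)) ∧ z < 1
Before x := z + 3*x: (¬(4*z ≥ -4)) ∧ z < 1
Before x := z + 2: (¬(4*z ≥ -4)) ∧ z < 1
Answer: WP = (¬(4*z ≥ -4)) ∧ z < 1


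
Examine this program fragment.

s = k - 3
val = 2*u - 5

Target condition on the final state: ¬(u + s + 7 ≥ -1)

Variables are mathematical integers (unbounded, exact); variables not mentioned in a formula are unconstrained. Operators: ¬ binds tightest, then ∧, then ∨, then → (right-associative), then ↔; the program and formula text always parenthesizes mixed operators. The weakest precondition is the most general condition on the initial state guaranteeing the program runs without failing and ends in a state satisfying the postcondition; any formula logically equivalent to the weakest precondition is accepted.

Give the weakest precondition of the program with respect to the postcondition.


Working backward. After the program, the postcondition ¬(u + s + 7 ≥ -1) must hold; in canonical form it is ¬(s + u ≥ -8).
Before val := 2*u - 5: ¬(s + u ≥ -8)
Before s := k - 3: ¬(k + u ≥ -5)
Answer: WP = ¬(k + u ≥ -5)


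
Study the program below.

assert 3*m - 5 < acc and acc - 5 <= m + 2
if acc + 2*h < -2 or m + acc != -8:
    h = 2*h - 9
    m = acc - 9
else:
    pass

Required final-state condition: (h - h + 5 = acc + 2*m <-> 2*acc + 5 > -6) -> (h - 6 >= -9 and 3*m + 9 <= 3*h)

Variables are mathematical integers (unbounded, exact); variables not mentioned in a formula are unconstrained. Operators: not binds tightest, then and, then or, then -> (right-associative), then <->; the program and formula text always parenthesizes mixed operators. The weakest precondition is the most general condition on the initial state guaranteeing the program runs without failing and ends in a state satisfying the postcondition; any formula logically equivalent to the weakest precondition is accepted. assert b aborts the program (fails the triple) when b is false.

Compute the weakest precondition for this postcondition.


Working backward. After the program, the postcondition (h - h + 5 = acc + 2*m <-> 2*acc + 5 > -6) -> (h - 6 >= -9 and 3*m + 9 <= 3*h) must hold; in canonical form it is (acc + 2*m = 5 <-> 2*acc > -11) -> (h >= -3 and 3*m <= 3*h - 9).
Then branch requires (3*acc = 23 <-> 2*acc > -11) -> (2*h >= 6 and 3*acc <= 6*h - 9); else branch requires (acc + 2*m = 5 <-> 2*acc > -11) -> (h >= -3 and 3*m <= 3*h - 9).
Before the if: ((acc + 2*h < -2 or acc + m != -8) -> ((3*acc = 23 <-> 2*acc > -11) -> (2*h >= 6 and 3*acc <= 6*h - 9))) and ((not (acc + 2*h < -2 or acc + m != -8)) -> ((acc + 2*m = 5 <-> 2*acc > -11) -> (h >= -3 and 3*m <= 3*h - 9)))
Before assert 3*m - 5 < acc and acc - 5 <= m + 2: 3*m < acc + 5 and acc <= m + 7 and ((acc + 2*h < -2 or acc + m != -8) -> ((3*acc = 23 <-> 2*acc > -11) -> (2*h >= 6 and 3*acc <= 6*h - 9))) and ((not (acc + 2*h < -2 or acc + m != -8)) -> ((acc + 2*m = 5 <-> 2*acc > -11) -> (h >= -3 and 3*m <= 3*h - 9)))
Answer: WP = 3*m < acc + 5 and acc <= m + 7 and ((acc + 2*h < -2 or acc + m != -8) -> ((3*acc = 23 <-> 2*acc > -11) -> (2*h >= 6 and 3*acc <= 6*h - 9))) and ((not (acc + 2*h < -2 or acc + m != -8)) -> ((acc + 2*m = 5 <-> 2*acc > -11) -> (h >= -3 and 3*m <= 3*h - 9)))


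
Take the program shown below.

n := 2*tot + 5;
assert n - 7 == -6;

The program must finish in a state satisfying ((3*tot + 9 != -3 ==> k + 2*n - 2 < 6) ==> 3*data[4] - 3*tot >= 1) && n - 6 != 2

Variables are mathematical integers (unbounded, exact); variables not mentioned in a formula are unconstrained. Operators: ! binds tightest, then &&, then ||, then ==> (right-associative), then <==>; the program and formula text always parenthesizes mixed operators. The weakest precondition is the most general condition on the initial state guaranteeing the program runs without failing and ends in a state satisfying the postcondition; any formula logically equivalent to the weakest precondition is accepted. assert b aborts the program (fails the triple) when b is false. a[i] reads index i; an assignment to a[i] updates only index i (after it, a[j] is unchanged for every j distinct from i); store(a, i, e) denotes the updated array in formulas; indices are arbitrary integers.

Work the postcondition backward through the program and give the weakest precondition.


Working backward. After the program, the postcondition ((3*tot + 9 != -3 ==> k + 2*n - 2 < 6) ==> 3*data[4] - 3*tot >= 1) && n - 6 != 2 must hold; in canonical form it is ((3*tot != -12 ==> k + 2*n < 8) ==> 3*data[4] >= 3*tot + 1) && n != 8.
Before assert n - 7 == -6: n == 1 && ((3*tot != -12 ==> k + 2*n < 8) ==> 3*data[4] >= 3*tot + 1) && n != 8
Before n := 2*tot + 5: 2*tot == -4 && ((3*tot != -12 ==> k + 4*tot < -2) ==> 3*data[4] >= 3*tot + 1) && 2*tot != 3
Answer: WP = 2*tot == -4 && ((3*tot != -12 ==> k + 4*tot < -2) ==> 3*data[4] >= 3*tot + 1) && 2*tot != 3


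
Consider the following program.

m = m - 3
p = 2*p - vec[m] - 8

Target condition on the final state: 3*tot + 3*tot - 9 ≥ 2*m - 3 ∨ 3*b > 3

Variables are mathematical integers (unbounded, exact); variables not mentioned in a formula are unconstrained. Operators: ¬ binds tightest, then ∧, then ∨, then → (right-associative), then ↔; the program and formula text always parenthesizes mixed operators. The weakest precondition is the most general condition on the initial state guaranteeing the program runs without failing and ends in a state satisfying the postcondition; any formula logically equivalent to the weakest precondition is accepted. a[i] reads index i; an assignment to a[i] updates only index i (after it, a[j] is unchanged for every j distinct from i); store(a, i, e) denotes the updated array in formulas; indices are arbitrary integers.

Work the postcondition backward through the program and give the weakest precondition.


Working backward. After the program, the postcondition 3*tot + 3*tot - 9 ≥ 2*m - 3 ∨ 3*b > 3 must hold; in canonical form it is 6*tot ≥ 2*m + 6 ∨ 3*b > 3.
Before p := 2*p - vec[m] - 8: 6*tot ≥ 2*m + 6 ∨ 3*b > 3
Before m := m - 3: 6*tot ≥ 2*m ∨ 3*b > 3
Answer: WP = 6*tot ≥ 2*m ∨ 3*b > 3


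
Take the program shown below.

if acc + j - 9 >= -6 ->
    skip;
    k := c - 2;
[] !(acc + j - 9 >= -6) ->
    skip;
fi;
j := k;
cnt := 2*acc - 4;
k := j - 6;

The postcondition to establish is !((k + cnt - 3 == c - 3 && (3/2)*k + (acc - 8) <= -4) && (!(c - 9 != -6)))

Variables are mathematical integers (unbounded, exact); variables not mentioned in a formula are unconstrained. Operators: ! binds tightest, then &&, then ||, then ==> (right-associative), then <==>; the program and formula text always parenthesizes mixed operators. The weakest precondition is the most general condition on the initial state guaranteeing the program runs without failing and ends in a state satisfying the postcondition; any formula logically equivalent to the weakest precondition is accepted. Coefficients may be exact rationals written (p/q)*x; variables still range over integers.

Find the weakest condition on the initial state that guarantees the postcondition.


Working backward. After the program, the postcondition !((k + cnt - 3 == c - 3 && (3/2)*k + (acc - 8) <= -4) && (!(c - 9 != -6))) must hold; in canonical form it is !(cnt + k == c && acc + (3/2)*k <= 4 && (!(c != 3))).
Before k := j - 6: !(cnt + j == c + 6 && acc + (3/2)*j <= 13 && (!(c != 3)))
Before cnt := 2*acc - 4: !(2*acc + j == c + 10 && acc + (3/2)*j <= 13 && (!(c != 3)))
Before j := k: !(2*acc + k == c + 10 && acc + (3/2)*k <= 13 && (!(c != 3)))
Then branch requires !(2*acc == 12 && acc + (3/2)*c <= 16 && (!(c != 3))); else branch requires !(2*acc + k == c + 10 && acc + (3/2)*k <= 13 && (!(c != 3))).
Before the if: (acc + j >= 3 ==> (!(2*acc == 12 && acc + (3/2)*c <= 16 && (!(c != 3))))) && ((!(acc + j >= 3)) ==> (!(2*acc + k == c + 10 && acc + (3/2)*k <= 13 && (!(c != 3)))))
Answer: WP = (acc + j >= 3 ==> (!(2*acc == 12 && acc + (3/2)*c <= 16 && (!(c != 3))))) && ((!(acc + j >= 3)) ==> (!(2*acc + k == c + 10 && acc + (3/2)*k <= 13 && (!(c != 3)))))


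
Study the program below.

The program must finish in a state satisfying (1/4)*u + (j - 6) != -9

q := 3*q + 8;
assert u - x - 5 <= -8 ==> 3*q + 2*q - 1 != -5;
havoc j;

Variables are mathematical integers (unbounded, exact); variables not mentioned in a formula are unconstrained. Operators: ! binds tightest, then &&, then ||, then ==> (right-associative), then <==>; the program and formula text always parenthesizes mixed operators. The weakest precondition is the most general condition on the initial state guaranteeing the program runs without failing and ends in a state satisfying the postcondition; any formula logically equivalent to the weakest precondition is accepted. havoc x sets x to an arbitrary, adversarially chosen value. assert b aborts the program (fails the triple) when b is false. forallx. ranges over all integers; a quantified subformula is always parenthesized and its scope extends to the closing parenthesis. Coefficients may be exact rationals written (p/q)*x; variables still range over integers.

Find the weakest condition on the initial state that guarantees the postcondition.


Working backward. After the program, the postcondition (1/4)*u + (j - 6) != -9 must hold; in canonical form it is j + (1/4)*u != -3.
Before havoc j: forall j_1. j_1 + (1/4)*u != -3
Before assert u - x - 5 <= -8 ==> 3*q + 2*q - 1 != -5: (u <= x - 3 ==> 5*q != -4) && (forall j_1. j_1 + (1/4)*u != -3)
Before q := 3*q + 8: (u <= x - 3 ==> 15*q != -44) && (forall j_1. j_1 + (1/4)*u != -3)
Answer: WP = (u <= x - 3 ==> 15*q != -44) && (forall j_1. j_1 + (1/4)*u != -3)


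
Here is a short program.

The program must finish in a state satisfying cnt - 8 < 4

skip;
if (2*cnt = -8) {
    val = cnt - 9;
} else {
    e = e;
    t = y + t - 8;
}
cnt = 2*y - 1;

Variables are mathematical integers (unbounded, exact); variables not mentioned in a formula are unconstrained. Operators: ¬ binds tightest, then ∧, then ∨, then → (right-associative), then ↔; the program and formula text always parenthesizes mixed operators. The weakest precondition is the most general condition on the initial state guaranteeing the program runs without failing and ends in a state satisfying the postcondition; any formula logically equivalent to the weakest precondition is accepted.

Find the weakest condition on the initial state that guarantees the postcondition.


Working backward. After the program, the postcondition cnt - 8 < 4 must hold; in canonical form it is cnt < 12.
Before cnt := 2*y - 1: 2*y < 13
Then branch requires 2*y < 13; else branch requires 2*y < 13.
Before the if: (2*cnt = -8 → 2*y < 13) ∧ ((¬(2*cnt = -8)) → 2*y < 13)
Before skip: (2*cnt = -8 → 2*y < 13) ∧ ((¬(2*cnt = -8)) → 2*y < 13)
Answer: WP = (2*cnt = -8 → 2*y < 13) ∧ ((¬(2*cnt = -8)) → 2*y < 13)


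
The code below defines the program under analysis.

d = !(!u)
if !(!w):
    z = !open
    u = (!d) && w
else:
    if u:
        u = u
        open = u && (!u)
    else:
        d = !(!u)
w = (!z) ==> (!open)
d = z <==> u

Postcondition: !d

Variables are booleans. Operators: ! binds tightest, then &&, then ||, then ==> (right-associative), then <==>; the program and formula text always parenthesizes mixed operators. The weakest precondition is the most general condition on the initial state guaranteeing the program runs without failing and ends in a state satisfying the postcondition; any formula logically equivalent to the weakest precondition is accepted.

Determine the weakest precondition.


Working backward. After the program, !d must hold.
Before d := z <==> u: !(z <==> u)
Before w := (!z) ==> (!open): !(z <==> u)
Then branch requires !((!open) <==> ((!d) && w)); else branch requires (u ==> (!(z <==> u))) && ((!u) ==> (!(z <==> u))).
Before the if: (w ==> (!((!open) <==> ((!d) && w)))) && ((!w) ==> ((u ==> (!(z <==> u))) && ((!u) ==> (!(z <==> u)))))
Before d := !(!u): (w ==> (!((!open) <==> ((!u) && w)))) && ((!w) ==> ((u ==> (!(z <==> u))) && ((!u) ==> (!(z <==> u)))))
Answer: WP = (w ==> (!((!open) <==> ((!u) && w)))) && ((!w) ==> ((u ==> (!(z <==> u))) && ((!u) ==> (!(z <==> u)))))


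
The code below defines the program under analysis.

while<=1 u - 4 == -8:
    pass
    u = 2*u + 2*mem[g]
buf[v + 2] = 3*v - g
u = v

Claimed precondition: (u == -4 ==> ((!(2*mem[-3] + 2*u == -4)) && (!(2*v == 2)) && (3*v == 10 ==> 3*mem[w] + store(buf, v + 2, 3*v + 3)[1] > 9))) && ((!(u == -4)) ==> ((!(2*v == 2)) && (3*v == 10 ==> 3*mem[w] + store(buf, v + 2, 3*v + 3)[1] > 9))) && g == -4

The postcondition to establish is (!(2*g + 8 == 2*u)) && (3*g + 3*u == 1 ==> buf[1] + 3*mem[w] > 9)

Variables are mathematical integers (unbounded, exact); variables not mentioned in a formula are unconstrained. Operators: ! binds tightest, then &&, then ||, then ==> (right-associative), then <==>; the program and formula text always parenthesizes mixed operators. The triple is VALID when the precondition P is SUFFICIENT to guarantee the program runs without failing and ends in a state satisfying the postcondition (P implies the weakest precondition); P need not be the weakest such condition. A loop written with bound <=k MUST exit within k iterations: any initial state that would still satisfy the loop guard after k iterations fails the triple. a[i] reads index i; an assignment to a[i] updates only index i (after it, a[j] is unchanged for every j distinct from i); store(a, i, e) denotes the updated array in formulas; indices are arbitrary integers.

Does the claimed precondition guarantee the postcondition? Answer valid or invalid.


Working backward. After the program, the postcondition (!(2*g + 8 == 2*u)) && (3*g + 3*u == 1 ==> buf[1] + 3*mem[w] > 9) must hold; in canonical form it is (!(2*g == 2*u - 8)) && (3*g + 3*u == 1 ==> buf[1] + 3*mem[w] > 9).
Before u := v: (!(2*g == 2*v - 8)) && (3*g + 3*v == 1 ==> buf[1] + 3*mem[w] > 9)
Before buf[v + 2] := 3*v - g: (!(2*g == 2*v - 8)) && (3*g + 3*v == 1 ==> 3*mem[w] + store(buf, v + 2, -g + 3*v)[1] > 9)
Before the loop (bound <=1), unroll the exhaustion recursion (WP_0 = exit-now case; WP_j = one more guarded iteration, up to j = 1):
  WP_0: (!(u == -4)) && (!(2*g == 2*v - 8)) && (3*g + 3*v == 1 ==> 3*mem[w] + store(buf, v + 2, -g + 3*v)[1] > 9)
  WP_1: (u == -4 ==> ((!(2*mem[g] + 2*u == -4)) && (!(2*g == 2*v - 8)) && (3*g + 3*v == 1 ==> 3*mem[w] + store(buf, v + 2, -g + 3*v)[1] > 9))) && ((!(u == -4)) ==> ((!(2*g == 2*v - 8)) && (3*g + 3*v == 1 ==> 3*mem[w] + store(buf, v + 2, -g + 3*v)[1] > 9)))
So before the loop: (u == -4 ==> ((!(2*mem[g] + 2*u == -4)) && (!(2*g == 2*v - 8)) && (3*g + 3*v == 1 ==> 3*mem[w] + store(buf, v + 2, -g + 3*v)[1] > 9))) && ((!(u == -4)) ==> ((!(2*g == 2*v - 8)) && (3*g + 3*v == 1 ==> 3*mem[w] + store(buf, v + 2, -g + 3*v)[1] > 9)))
The weakest precondition is (u == -4 ==> ((!(2*mem[g] + 2*u == -4)) && (!(2*g == 2*v - 8)) && (3*g + 3*v == 1 ==> 3*mem[w] + store(buf, v + 2, -g + 3*v)[1] > 9))) && ((!(u == -4)) ==> ((!(2*g == 2*v - 8)) && (3*g + 3*v == 1 ==> 3*mem[w] + store(buf, v + 2, -g + 3*v)[1] > 9))).
Check whether (u == -4 ==> ((!(2*mem[-3] + 2*u == -4)) && (!(2*v == 2)) && (3*v == 10 ==> 3*mem[w] + store(buf, v + 2, 3*v + 3)[1] > 9))) && ((!(u == -4)) ==> ((!(2*v == 2)) && (3*v == 10 ==> 3*mem[w] + store(buf, v + 2, 3*v + 3)[1] > 9))) && g == -4 implies it.
Countermodel: at the initial state buf = {[-4] = 0, [-3] = 0, [0] = 0, [1] = 0, [6] = 0, elsewhere 0}, g = -4, mem = {[-4] = 2, [-3] = 3, [0] = 3, [1] = 3, [6] = 3, elsewhere 3}, u = -4, v = 4, w = 0, the precondition holds but the weakest precondition fails.
Answer: invalid


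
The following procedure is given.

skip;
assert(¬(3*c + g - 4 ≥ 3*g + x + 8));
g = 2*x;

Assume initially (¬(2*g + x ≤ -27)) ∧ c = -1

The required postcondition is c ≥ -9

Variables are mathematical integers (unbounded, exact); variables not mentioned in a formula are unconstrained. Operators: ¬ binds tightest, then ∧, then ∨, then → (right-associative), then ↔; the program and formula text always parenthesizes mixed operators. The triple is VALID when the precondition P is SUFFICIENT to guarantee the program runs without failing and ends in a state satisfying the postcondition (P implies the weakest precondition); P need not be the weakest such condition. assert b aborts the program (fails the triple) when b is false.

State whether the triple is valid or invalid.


Working backward. After the program, c ≥ -9 must hold.
Before g := 2*x: c ≥ -9
Before assert ¬(3*c + g - 4 ≥ 3*g + x + 8): (¬(3*c ≥ 2*g + x + 12)) ∧ c ≥ -9
Before skip: (¬(3*c ≥ 2*g + x + 12)) ∧ c ≥ -9
The weakest precondition is (¬(3*c ≥ 2*g + x + 12)) ∧ c ≥ -9.
Check whether (¬(2*g + x ≤ -27)) ∧ c = -1 implies it.
Countermodel: at the initial state c = -1, g = 0, x = -26, the precondition holds but the weakest precondition fails.
Answer: invalid


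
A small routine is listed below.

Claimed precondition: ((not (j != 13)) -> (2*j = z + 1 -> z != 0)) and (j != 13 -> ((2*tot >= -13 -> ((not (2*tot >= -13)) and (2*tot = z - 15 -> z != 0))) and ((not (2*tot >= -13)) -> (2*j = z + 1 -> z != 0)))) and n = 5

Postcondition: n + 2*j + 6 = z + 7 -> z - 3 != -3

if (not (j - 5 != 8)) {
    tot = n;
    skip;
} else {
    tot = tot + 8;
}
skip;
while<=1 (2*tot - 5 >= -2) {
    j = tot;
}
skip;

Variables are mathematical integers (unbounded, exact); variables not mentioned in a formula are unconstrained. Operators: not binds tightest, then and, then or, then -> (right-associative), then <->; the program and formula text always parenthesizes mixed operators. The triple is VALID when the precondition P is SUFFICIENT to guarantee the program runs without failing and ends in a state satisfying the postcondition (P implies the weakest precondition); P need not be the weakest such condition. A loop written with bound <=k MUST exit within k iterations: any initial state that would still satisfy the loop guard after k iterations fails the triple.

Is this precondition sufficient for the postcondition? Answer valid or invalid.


Working backward. After the program, the postcondition n + 2*j + 6 = z + 7 -> z - 3 != -3 must hold; in canonical form it is 2*j + n = z + 1 -> z != 0.
Before skip: 2*j + n = z + 1 -> z != 0
Before the loop (bound <=1), unroll the exhaustion recursion (WP_0 = exit-now case; WP_j = one more guarded iteration, up to j = 1):
  WP_0: (not (2*tot >= 3)) and (2*j + n = z + 1 -> z != 0)
  WP_1: (2*tot >= 3 -> ((not (2*tot >= 3)) and (n + 2*tot = z + 1 -> z != 0))) and ((not (2*tot >= 3)) -> (2*j + n = z + 1 -> z != 0))
So before the loop: (2*tot >= 3 -> ((not (2*tot >= 3)) and (n + 2*tot = z + 1 -> z != 0))) and ((not (2*tot >= 3)) -> (2*j + n = z + 1 -> z != 0))
Before skip: (2*tot >= 3 -> ((not (2*tot >= 3)) and (n + 2*tot = z + 1 -> z != 0))) and ((not (2*tot >= 3)) -> (2*j + n = z + 1 -> z != 0))
Then branch requires (2*n >= 3 -> ((not (2*n >= 3)) and (3*n = z + 1 -> z != 0))) and ((not (2*n >= 3)) -> (2*j + n = z + 1 -> z != 0)); else branch requires (2*tot >= -13 -> ((not (2*tot >= -13)) and (n + 2*tot = z - 15 -> z != 0))) and ((not (2*tot >= -13)) -> (2*j + n = z + 1 -> z != 0)).
Before the if: ((not (j != 13)) -> ((2*n >= 3 -> ((not (2*n >= 3)) and (3*n = z + 1 -> z != 0))) and ((not (2*n >= 3)) -> (2*j + n = z + 1 -> z != 0)))) and (j != 13 -> ((2*tot >= -13 -> ((not (2*tot >= -13)) and (n + 2*tot = z - 15 -> z != 0))) and ((not (2*tot >= -13)) -> (2*j + n = z + 1 -> z != 0))))
The weakest precondition is ((not (j != 13)) -> ((2*n >= 3 -> ((not (2*n >= 3)) and (3*n = z + 1 -> z != 0))) and ((not (2*n >= 3)) -> (2*j + n = z + 1 -> z != 0)))) and (j != 13 -> ((2*tot >= -13 -> ((not (2*tot >= -13)) and (n + 2*tot = z - 15 -> z != 0))) and ((not (2*tot >= -13)) -> (2*j + n = z + 1 -> z != 0)))).
Check whether ((not (j != 13)) -> (2*j = z + 1 -> z != 0)) and (j != 13 -> ((2*tot >= -13 -> ((not (2*tot >= -13)) and (2*tot = z - 15 -> z != 0))) and ((not (2*tot >= -13)) -> (2*j = z + 1 -> z != 0)))) and n = 5 implies it.
Countermodel: at the initial state j = -2, n = 5, tot = -7, z = 0, the precondition holds but the weakest precondition fails.
Answer: invalid


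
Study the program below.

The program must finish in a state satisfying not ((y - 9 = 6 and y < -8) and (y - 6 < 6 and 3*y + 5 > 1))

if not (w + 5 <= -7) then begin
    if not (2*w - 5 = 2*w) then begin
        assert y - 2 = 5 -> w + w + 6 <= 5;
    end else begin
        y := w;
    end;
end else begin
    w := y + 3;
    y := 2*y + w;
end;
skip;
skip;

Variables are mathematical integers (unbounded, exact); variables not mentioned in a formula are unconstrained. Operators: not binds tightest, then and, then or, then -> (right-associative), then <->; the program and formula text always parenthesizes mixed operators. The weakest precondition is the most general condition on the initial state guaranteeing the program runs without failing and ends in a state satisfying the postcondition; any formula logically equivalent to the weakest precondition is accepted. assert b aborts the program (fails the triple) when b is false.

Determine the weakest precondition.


Working backward. After the program, the postcondition not ((y - 9 = 6 and y < -8) and (y - 6 < 6 and 3*y + 5 > 1)) must hold; in canonical form it is not (y = 15 and y < -8 and y < 12 and 3*y > -4).
Before skip: not (y = 15 and y < -8 and y < 12 and 3*y > -4)
Before skip: not (y = 15 and y < -8 and y < 12 and 3*y > -4)
Then branch requires (y = 7 -> 2*w <= -1) and (not (y = 15 and y < -8 and y < 12 and 3*y > -4)); else branch requires not (3*y = 12 and 3*y < -11 and 3*y < 9 and 9*y > -13).
Before the if: ((not (w <= -12)) -> ((y = 7 -> 2*w <= -1) and (not (y = 15 and y < -8 and y < 12 and 3*y > -4)))) and (w <= -12 -> (not (3*y = 12 and 3*y < -11 and 3*y < 9 and 9*y > -13)))
Answer: WP = ((not (w <= -12)) -> ((y = 7 -> 2*w <= -1) and (not (y = 15 and y < -8 and y < 12 and 3*y > -4)))) and (w <= -12 -> (not (3*y = 12 and 3*y < -11 and 3*y < 9 and 9*y > -13)))


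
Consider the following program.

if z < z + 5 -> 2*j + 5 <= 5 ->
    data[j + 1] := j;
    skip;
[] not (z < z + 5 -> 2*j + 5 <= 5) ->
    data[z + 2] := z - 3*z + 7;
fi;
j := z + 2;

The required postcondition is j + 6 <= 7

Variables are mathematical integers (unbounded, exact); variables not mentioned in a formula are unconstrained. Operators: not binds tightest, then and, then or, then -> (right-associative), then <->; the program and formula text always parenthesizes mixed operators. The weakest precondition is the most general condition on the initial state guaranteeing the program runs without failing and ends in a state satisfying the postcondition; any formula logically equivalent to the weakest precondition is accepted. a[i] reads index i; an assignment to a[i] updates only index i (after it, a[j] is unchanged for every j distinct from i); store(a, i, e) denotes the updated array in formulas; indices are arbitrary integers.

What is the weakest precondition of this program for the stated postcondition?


Working backward. After the program, the postcondition j + 6 <= 7 must hold; in canonical form it is j <= 1.
Before j := z + 2: z <= -1
Then branch requires z <= -1; else branch requires z <= -1.
Before the if: (2*j <= 0 -> z <= -1) and ((not (2*j <= 0)) -> z <= -1)
Answer: WP = (2*j <= 0 -> z <= -1) and ((not (2*j <= 0)) -> z <= -1)


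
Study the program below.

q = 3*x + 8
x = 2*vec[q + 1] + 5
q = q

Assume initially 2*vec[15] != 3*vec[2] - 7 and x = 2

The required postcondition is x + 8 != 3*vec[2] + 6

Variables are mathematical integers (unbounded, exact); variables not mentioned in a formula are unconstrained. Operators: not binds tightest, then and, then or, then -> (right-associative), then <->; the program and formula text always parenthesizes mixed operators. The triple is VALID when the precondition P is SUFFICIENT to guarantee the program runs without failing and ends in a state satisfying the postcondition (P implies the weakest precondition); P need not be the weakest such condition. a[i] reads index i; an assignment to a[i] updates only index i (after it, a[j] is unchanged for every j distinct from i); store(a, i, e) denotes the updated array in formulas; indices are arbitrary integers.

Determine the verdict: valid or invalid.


Working backward. After the program, the postcondition x + 8 != 3*vec[2] + 6 must hold; in canonical form it is x != 3*vec[2] - 2.
Before q := q: x != 3*vec[2] - 2
Before x := 2*vec[q + 1] + 5: 2*vec[q + 1] != 3*vec[2] - 7
Before q := 3*x + 8: 2*vec[3*x + 9] != 3*vec[2] - 7
The weakest precondition is 2*vec[3*x + 9] != 3*vec[2] - 7.
Check whether 2*vec[15] != 3*vec[2] - 7 and x = 2 implies it.
Every state satisfying the precondition satisfies the weakest precondition: the implication holds.
Answer: valid


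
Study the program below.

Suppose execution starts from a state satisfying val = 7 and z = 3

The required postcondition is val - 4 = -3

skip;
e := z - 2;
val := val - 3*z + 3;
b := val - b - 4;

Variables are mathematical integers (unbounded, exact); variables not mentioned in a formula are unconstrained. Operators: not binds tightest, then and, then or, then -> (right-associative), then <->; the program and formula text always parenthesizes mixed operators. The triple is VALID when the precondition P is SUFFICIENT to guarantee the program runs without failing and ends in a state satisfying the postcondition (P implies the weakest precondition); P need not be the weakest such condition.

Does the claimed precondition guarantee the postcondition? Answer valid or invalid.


Working backward. After the program, the postcondition val - 4 = -3 must hold; in canonical form it is val = 1.
Before b := val - b - 4: val = 1
Before val := val - 3*z + 3: val = 3*z - 2
Before e := z - 2: val = 3*z - 2
Before skip: val = 3*z - 2
The weakest precondition is val = 3*z - 2.
Check whether val = 7 and z = 3 implies it.
Every state satisfying the precondition satisfies the weakest precondition: the implication holds.
Answer: valid


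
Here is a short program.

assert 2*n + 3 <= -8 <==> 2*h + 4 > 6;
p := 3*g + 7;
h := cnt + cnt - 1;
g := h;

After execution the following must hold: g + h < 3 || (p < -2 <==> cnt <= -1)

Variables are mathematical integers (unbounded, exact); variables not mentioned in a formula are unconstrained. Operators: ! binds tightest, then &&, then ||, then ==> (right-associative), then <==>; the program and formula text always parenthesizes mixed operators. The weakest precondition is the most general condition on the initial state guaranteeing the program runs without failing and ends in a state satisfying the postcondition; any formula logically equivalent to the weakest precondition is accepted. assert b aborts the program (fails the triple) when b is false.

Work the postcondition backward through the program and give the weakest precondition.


Working backward. After the program, g + h < 3 || (p < -2 <==> cnt <= -1) must hold.
Before g := h: 2*h < 3 || (p < -2 <==> cnt <= -1)
Before h := cnt + cnt - 1: 4*cnt < 5 || (p < -2 <==> cnt <= -1)
Before p := 3*g + 7: 4*cnt < 5 || (3*g < -9 <==> cnt <= -1)
Before assert 2*n + 3 <= -8 <==> 2*h + 4 > 6: (2*n <= -11 <==> 2*h > 2) && (4*cnt < 5 || (3*g < -9 <==> cnt <= -1))
Answer: WP = (2*n <= -11 <==> 2*h > 2) && (4*cnt < 5 || (3*g < -9 <==> cnt <= -1))


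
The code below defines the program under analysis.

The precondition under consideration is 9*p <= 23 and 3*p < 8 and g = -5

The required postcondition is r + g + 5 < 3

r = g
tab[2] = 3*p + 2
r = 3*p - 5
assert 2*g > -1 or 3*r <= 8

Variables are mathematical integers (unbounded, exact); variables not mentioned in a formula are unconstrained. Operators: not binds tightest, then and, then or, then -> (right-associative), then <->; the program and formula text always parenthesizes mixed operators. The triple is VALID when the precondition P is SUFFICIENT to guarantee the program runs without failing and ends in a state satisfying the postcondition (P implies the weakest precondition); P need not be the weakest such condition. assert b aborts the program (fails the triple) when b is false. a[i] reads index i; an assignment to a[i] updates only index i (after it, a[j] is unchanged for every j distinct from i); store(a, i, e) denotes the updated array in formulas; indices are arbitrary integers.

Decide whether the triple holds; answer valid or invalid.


Working backward. After the program, the postcondition r + g + 5 < 3 must hold; in canonical form it is g + r < -2.
Before assert 2*g > -1 or 3*r <= 8: (2*g > -1 or 3*r <= 8) and g + r < -2
Before r := 3*p - 5: (2*g > -1 or 9*p <= 23) and g + 3*p < 3
Before tab[2] := 3*p + 2: (2*g > -1 or 9*p <= 23) and g + 3*p < 3
Before r := g: (2*g > -1 or 9*p <= 23) and g + 3*p < 3
The weakest precondition is (2*g > -1 or 9*p <= 23) and g + 3*p < 3.
Check whether 9*p <= 23 and 3*p < 8 and g = -5 implies it.
Every state satisfying the precondition satisfies the weakest precondition: the implication holds.
Answer: valid


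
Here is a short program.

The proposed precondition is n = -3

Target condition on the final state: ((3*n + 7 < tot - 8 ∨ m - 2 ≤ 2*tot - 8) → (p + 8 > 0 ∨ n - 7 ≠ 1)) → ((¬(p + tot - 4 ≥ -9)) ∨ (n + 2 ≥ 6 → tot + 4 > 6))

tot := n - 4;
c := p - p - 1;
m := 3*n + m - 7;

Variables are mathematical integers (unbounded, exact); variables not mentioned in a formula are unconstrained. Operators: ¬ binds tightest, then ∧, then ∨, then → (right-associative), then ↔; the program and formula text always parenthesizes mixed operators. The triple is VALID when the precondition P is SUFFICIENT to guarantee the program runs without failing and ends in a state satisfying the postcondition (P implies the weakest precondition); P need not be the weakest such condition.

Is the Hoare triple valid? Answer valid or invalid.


Working backward. After the program, the postcondition ((3*n + 7 < tot - 8 ∨ m - 2 ≤ 2*tot - 8) → (p + 8 > 0 ∨ n - 7 ≠ 1)) → ((¬(p + tot - 4 ≥ -9)) ∨ (n + 2 ≥ 6 → tot + 4 > 6)) must hold; in canonical form it is ((3*n < tot - 15 ∨ m ≤ 2*tot - 6) → (p > -8 ∨ n ≠ 8)) → ((¬(p + tot ≥ -5)) ∨ (n ≥ 4 → tot > 2)).
Before m := 3*n + m - 7: ((3*n < tot - 15 ∨ m + 3*n ≤ 2*tot + 1) → (p > -8 ∨ n ≠ 8)) → ((¬(p + tot ≥ -5)) ∨ (n ≥ 4 → tot > 2))
Before c := p - p - 1: ((3*n < tot - 15 ∨ m + 3*n ≤ 2*tot + 1) → (p > -8 ∨ n ≠ 8)) → ((¬(p + tot ≥ -5)) ∨ (n ≥ 4 → tot > 2))
Before tot := n - 4: ((2*n < -19 ∨ m + n ≤ -7) → (p > -8 ∨ n ≠ 8)) → ((¬(n + p ≥ -1)) ∨ (n ≥ 4 → n > 6))
The weakest precondition is ((2*n < -19 ∨ m + n ≤ -7) → (p > -8 ∨ n ≠ 8)) → ((¬(n + p ≥ -1)) ∨ (n ≥ 4 → n > 6)).
Check whether n = -3 implies it.
Every state satisfying the precondition satisfies the weakest precondition: the implication holds.
Answer: valid


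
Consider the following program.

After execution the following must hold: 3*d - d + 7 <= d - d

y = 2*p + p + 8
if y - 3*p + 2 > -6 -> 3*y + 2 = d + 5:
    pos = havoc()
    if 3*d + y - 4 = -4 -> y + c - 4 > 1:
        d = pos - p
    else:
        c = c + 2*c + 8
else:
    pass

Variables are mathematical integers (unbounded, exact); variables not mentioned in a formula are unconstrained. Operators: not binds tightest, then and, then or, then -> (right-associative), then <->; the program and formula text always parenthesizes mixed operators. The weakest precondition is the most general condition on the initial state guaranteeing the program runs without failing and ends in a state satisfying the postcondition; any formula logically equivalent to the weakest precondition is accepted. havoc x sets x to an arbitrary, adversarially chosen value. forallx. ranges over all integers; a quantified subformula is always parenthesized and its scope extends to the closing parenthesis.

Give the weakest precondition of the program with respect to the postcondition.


Working backward. After the program, the postcondition 3*d - d + 7 <= d - d must hold; in canonical form it is 2*d <= -7.
Then branch requires forall pos_1. (((3*d + y = 0 -> c + y > 5) -> 2*pos_1 <= 2*p - 7) and ((not (3*d + y = 0 -> c + y > 5)) -> 2*d <= -7)); else branch requires 2*d <= -7.
Before the if: ((y > 3*p - 8 -> 3*y = d + 3) -> (forall pos_1. (((3*d + y = 0 -> c + y > 5) -> 2*pos_1 <= 2*p - 7) and ((not (3*d + y = 0 -> c + y > 5)) -> 2*d <= -7)))) and ((not (y > 3*p - 8 -> 3*y = d + 3)) -> 2*d <= -7)
Before y := 2*p + p + 8: (9*p = d - 21 -> (forall pos_1. (((3*d + 3*p = -8 -> c + 3*p > -3) -> 2*pos_1 <= 2*p - 7) and ((not (3*d + 3*p = -8 -> c + 3*p > -3)) -> 2*d <= -7)))) and ((not (9*p = d - 21)) -> 2*d <= -7)
Answer: WP = (9*p = d - 21 -> (forall pos_1. (((3*d + 3*p = -8 -> c + 3*p > -3) -> 2*pos_1 <= 2*p - 7) and ((not (3*d + 3*p = -8 -> c + 3*p > -3)) -> 2*d <= -7)))) and ((not (9*p = d - 21)) -> 2*d <= -7)


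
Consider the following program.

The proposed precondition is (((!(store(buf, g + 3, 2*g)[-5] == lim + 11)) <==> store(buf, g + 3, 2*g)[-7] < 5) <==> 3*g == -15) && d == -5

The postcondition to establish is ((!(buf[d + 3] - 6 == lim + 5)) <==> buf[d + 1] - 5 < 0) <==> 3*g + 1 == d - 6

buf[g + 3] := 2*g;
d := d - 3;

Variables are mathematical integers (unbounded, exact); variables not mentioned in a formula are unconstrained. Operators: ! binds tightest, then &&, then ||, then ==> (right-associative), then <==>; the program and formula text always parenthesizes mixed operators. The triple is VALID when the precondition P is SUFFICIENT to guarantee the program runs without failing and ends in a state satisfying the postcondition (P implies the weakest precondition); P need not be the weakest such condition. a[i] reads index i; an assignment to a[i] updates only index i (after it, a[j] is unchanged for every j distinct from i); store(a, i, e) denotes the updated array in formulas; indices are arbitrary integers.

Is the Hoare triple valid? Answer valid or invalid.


Working backward. After the program, the postcondition ((!(buf[d + 3] - 6 == lim + 5)) <==> buf[d + 1] - 5 < 0) <==> 3*g + 1 == d - 6 must hold; in canonical form it is ((!(buf[d + 3] == lim + 11)) <==> buf[d + 1] < 5) <==> 3*g == d - 7.
Before d := d - 3: ((!(buf[d] == lim + 11)) <==> buf[d - 2] < 5) <==> 3*g == d - 10
Before buf[g + 3] := 2*g: ((!(store(buf, g + 3, 2*g)[d] == lim + 11)) <==> store(buf, g + 3, 2*g)[d - 2] < 5) <==> 3*g == d - 10
The weakest precondition is ((!(store(buf, g + 3, 2*g)[d] == lim + 11)) <==> store(buf, g + 3, 2*g)[d - 2] < 5) <==> 3*g == d - 10.
Check whether (((!(store(buf, g + 3, 2*g)[-5] == lim + 11)) <==> store(buf, g + 3, 2*g)[-7] < 5) <==> 3*g == -15) && d == -5 implies it.
Every state satisfying the precondition satisfies the weakest precondition: the implication holds.
Answer: valid


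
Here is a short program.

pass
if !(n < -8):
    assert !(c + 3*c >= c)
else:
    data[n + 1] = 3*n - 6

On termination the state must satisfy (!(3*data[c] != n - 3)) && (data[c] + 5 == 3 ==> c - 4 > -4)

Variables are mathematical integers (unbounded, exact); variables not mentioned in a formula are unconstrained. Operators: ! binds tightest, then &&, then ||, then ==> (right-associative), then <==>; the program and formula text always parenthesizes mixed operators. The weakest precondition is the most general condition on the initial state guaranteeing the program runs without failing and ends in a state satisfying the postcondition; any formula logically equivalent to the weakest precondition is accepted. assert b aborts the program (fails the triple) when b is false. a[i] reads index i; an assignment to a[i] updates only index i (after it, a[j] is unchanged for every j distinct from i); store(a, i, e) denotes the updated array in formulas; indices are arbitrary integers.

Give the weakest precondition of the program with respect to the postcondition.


Working backward. After the program, the postcondition (!(3*data[c] != n - 3)) && (data[c] + 5 == 3 ==> c - 4 > -4) must hold; in canonical form it is (!(3*data[c] != n - 3)) && (data[c] == -2 ==> c > 0).
Then branch requires (!(3*c >= 0)) && (!(3*data[c] != n - 3)) && (data[c] == -2 ==> c > 0); else branch requires (!(3*store(data, n + 1, 3*n - 6)[c] != n - 3)) && (store(data, n + 1, 3*n - 6)[c] == -2 ==> c > 0).
Before the if: ((!(n < -8)) ==> ((!(3*c >= 0)) && (!(3*data[c] != n - 3)) && (data[c] == -2 ==> c > 0))) && (n < -8 ==> ((!(3*store(data, n + 1, 3*n - 6)[c] != n - 3)) && (store(data, n + 1, 3*n - 6)[c] == -2 ==> c > 0)))
Before skip: ((!(n < -8)) ==> ((!(3*c >= 0)) && (!(3*data[c] != n - 3)) && (data[c] == -2 ==> c > 0))) && (n < -8 ==> ((!(3*store(data, n + 1, 3*n - 6)[c] != n - 3)) && (store(data, n + 1, 3*n - 6)[c] == -2 ==> c > 0)))
Answer: WP = ((!(n < -8)) ==> ((!(3*c >= 0)) && (!(3*data[c] != n - 3)) && (data[c] == -2 ==> c > 0))) && (n < -8 ==> ((!(3*store(data, n + 1, 3*n - 6)[c] != n - 3)) && (store(data, n + 1, 3*n - 6)[c] == -2 ==> c > 0)))


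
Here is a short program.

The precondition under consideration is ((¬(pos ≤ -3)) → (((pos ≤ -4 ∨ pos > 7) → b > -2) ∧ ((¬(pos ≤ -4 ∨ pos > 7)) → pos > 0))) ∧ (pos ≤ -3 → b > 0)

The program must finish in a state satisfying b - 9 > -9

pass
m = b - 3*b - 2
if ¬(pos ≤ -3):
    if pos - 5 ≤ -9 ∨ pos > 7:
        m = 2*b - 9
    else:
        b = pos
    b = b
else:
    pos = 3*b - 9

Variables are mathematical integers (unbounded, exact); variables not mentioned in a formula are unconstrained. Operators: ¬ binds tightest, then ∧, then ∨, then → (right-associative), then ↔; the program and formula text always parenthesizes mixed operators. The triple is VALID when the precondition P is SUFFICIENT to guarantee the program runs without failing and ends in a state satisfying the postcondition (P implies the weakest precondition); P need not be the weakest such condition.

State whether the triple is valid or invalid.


Working backward. After the program, the postcondition b - 9 > -9 must hold; in canonical form it is b > 0.
Then branch requires ((pos ≤ -4 ∨ pos > 7) → b > 0) ∧ ((¬(pos ≤ -4 ∨ pos > 7)) → pos > 0); else branch requires b > 0.
Before the if: ((¬(pos ≤ -3)) → (((pos ≤ -4 ∨ pos > 7) → b > 0) ∧ ((¬(pos ≤ -4 ∨ pos > 7)) → pos > 0))) ∧ (pos ≤ -3 → b > 0)
Before m := b - 3*b - 2: ((¬(pos ≤ -3)) → (((pos ≤ -4 ∨ pos > 7) → b > 0) ∧ ((¬(pos ≤ -4 ∨ pos > 7)) → pos > 0))) ∧ (pos ≤ -3 → b > 0)
Before skip: ((¬(pos ≤ -3)) → (((pos ≤ -4 ∨ pos > 7) → b > 0) ∧ ((¬(pos ≤ -4 ∨ pos > 7)) → pos > 0))) ∧ (pos ≤ -3 → b > 0)
The weakest precondition is ((¬(pos ≤ -3)) → (((pos ≤ -4 ∨ pos > 7) → b > 0) ∧ ((¬(pos ≤ -4 ∨ pos > 7)) → pos > 0))) ∧ (pos ≤ -3 → b > 0).
Check whether ((¬(pos ≤ -3)) → (((pos ≤ -4 ∨ pos > 7) → b > -2) ∧ ((¬(pos ≤ -4 ∨ pos > 7)) → pos > 0))) ∧ (pos ≤ -3 → b > 0) implies it.
Countermodel: at the initial state b = 0, pos = 8, the precondition holds but the weakest precondition fails.
Answer: invalid
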